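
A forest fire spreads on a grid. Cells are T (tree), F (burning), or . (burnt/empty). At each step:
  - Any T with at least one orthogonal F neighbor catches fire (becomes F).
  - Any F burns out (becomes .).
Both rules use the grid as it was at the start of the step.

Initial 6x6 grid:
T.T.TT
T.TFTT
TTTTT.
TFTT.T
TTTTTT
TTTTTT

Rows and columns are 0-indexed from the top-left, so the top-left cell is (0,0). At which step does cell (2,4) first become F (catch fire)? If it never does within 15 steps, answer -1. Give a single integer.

Step 1: cell (2,4)='T' (+7 fires, +2 burnt)
Step 2: cell (2,4)='F' (+10 fires, +7 burnt)
  -> target ignites at step 2
Step 3: cell (2,4)='.' (+5 fires, +10 burnt)
Step 4: cell (2,4)='.' (+3 fires, +5 burnt)
Step 5: cell (2,4)='.' (+2 fires, +3 burnt)
Step 6: cell (2,4)='.' (+2 fires, +2 burnt)
Step 7: cell (2,4)='.' (+0 fires, +2 burnt)
  fire out at step 7

2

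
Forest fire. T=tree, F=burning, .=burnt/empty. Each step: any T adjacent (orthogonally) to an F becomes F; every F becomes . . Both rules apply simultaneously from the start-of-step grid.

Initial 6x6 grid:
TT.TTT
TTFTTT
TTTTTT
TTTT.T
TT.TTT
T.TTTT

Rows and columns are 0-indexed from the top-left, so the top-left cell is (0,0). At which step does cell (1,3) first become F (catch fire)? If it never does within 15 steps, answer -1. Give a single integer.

Step 1: cell (1,3)='F' (+3 fires, +1 burnt)
  -> target ignites at step 1
Step 2: cell (1,3)='.' (+7 fires, +3 burnt)
Step 3: cell (1,3)='.' (+7 fires, +7 burnt)
Step 4: cell (1,3)='.' (+5 fires, +7 burnt)
Step 5: cell (1,3)='.' (+4 fires, +5 burnt)
Step 6: cell (1,3)='.' (+4 fires, +4 burnt)
Step 7: cell (1,3)='.' (+1 fires, +4 burnt)
Step 8: cell (1,3)='.' (+0 fires, +1 burnt)
  fire out at step 8

1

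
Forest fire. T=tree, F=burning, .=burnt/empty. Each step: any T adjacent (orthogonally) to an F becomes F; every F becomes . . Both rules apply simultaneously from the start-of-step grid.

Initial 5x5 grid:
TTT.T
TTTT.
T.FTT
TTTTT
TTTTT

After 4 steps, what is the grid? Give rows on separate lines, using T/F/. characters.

Step 1: 3 trees catch fire, 1 burn out
  TTT.T
  TTFT.
  T..FT
  TTFTT
  TTTTT
Step 2: 7 trees catch fire, 3 burn out
  TTF.T
  TF.F.
  T...F
  TF.FT
  TTFTT
Step 3: 6 trees catch fire, 7 burn out
  TF..T
  F....
  T....
  F...F
  TF.FT
Step 4: 4 trees catch fire, 6 burn out
  F...T
  .....
  F....
  .....
  F...F

F...T
.....
F....
.....
F...F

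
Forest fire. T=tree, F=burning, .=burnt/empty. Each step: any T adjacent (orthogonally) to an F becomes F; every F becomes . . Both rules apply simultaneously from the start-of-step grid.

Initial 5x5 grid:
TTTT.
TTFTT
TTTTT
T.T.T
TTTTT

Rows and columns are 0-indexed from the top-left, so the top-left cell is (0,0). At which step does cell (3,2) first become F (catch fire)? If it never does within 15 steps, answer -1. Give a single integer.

Step 1: cell (3,2)='T' (+4 fires, +1 burnt)
Step 2: cell (3,2)='F' (+7 fires, +4 burnt)
  -> target ignites at step 2
Step 3: cell (3,2)='.' (+4 fires, +7 burnt)
Step 4: cell (3,2)='.' (+4 fires, +4 burnt)
Step 5: cell (3,2)='.' (+2 fires, +4 burnt)
Step 6: cell (3,2)='.' (+0 fires, +2 burnt)
  fire out at step 6

2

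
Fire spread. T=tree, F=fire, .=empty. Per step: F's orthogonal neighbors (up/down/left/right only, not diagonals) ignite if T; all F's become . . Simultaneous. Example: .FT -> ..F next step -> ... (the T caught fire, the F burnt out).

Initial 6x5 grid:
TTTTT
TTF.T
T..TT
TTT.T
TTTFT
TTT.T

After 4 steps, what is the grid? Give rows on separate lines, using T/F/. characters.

Step 1: 4 trees catch fire, 2 burn out
  TTFTT
  TF..T
  T..TT
  TTT.T
  TTF.F
  TTT.T
Step 2: 8 trees catch fire, 4 burn out
  TF.FT
  F...T
  T..TT
  TTF.F
  TF...
  TTF.F
Step 3: 7 trees catch fire, 8 burn out
  F...F
  ....T
  F..TF
  TF...
  F....
  TF...
Step 4: 4 trees catch fire, 7 burn out
  .....
  ....F
  ...F.
  F....
  .....
  F....

.....
....F
...F.
F....
.....
F....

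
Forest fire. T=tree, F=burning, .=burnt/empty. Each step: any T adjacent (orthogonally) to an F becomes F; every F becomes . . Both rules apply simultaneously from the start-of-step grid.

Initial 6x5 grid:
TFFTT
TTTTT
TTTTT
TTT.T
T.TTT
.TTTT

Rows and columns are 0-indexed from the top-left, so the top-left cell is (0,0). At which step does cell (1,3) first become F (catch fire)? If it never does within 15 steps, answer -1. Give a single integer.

Step 1: cell (1,3)='T' (+4 fires, +2 burnt)
Step 2: cell (1,3)='F' (+5 fires, +4 burnt)
  -> target ignites at step 2
Step 3: cell (1,3)='.' (+5 fires, +5 burnt)
Step 4: cell (1,3)='.' (+3 fires, +5 burnt)
Step 5: cell (1,3)='.' (+4 fires, +3 burnt)
Step 6: cell (1,3)='.' (+3 fires, +4 burnt)
Step 7: cell (1,3)='.' (+1 fires, +3 burnt)
Step 8: cell (1,3)='.' (+0 fires, +1 burnt)
  fire out at step 8

2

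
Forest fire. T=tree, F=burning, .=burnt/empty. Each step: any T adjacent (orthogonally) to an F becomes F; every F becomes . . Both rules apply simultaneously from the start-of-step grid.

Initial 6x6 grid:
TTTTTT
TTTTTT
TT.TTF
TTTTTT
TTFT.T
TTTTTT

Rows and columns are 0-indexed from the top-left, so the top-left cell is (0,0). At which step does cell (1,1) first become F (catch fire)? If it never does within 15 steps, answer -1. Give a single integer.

Step 1: cell (1,1)='T' (+7 fires, +2 burnt)
Step 2: cell (1,1)='T' (+10 fires, +7 burnt)
Step 3: cell (1,1)='T' (+7 fires, +10 burnt)
Step 4: cell (1,1)='F' (+4 fires, +7 burnt)
  -> target ignites at step 4
Step 5: cell (1,1)='.' (+3 fires, +4 burnt)
Step 6: cell (1,1)='.' (+1 fires, +3 burnt)
Step 7: cell (1,1)='.' (+0 fires, +1 burnt)
  fire out at step 7

4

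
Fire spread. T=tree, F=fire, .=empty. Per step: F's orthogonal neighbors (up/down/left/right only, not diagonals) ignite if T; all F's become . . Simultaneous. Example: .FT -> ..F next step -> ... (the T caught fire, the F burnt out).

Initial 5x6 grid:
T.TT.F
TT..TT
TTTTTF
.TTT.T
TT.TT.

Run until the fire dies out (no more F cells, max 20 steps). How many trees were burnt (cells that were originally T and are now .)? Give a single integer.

Step 1: +3 fires, +2 burnt (F count now 3)
Step 2: +2 fires, +3 burnt (F count now 2)
Step 3: +2 fires, +2 burnt (F count now 2)
Step 4: +3 fires, +2 burnt (F count now 3)
Step 5: +4 fires, +3 burnt (F count now 4)
Step 6: +2 fires, +4 burnt (F count now 2)
Step 7: +2 fires, +2 burnt (F count now 2)
Step 8: +0 fires, +2 burnt (F count now 0)
Fire out after step 8
Initially T: 20, now '.': 28
Total burnt (originally-T cells now '.'): 18

Answer: 18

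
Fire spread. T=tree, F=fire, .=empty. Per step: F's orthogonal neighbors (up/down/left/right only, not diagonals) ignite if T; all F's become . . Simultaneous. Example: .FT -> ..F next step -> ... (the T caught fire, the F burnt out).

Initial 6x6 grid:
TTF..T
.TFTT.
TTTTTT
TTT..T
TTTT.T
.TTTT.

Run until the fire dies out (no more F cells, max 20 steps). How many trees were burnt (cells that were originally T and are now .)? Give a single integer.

Step 1: +4 fires, +2 burnt (F count now 4)
Step 2: +5 fires, +4 burnt (F count now 5)
Step 3: +4 fires, +5 burnt (F count now 4)
Step 4: +5 fires, +4 burnt (F count now 5)
Step 5: +4 fires, +5 burnt (F count now 4)
Step 6: +2 fires, +4 burnt (F count now 2)
Step 7: +0 fires, +2 burnt (F count now 0)
Fire out after step 7
Initially T: 25, now '.': 35
Total burnt (originally-T cells now '.'): 24

Answer: 24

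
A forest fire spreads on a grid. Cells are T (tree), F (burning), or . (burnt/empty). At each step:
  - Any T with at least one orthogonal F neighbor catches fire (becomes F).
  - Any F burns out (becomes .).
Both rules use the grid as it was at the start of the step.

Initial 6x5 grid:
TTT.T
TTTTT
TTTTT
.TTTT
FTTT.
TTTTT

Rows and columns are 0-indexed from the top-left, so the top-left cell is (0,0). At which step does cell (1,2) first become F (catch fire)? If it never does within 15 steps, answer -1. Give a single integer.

Step 1: cell (1,2)='T' (+2 fires, +1 burnt)
Step 2: cell (1,2)='T' (+3 fires, +2 burnt)
Step 3: cell (1,2)='T' (+4 fires, +3 burnt)
Step 4: cell (1,2)='T' (+5 fires, +4 burnt)
Step 5: cell (1,2)='F' (+6 fires, +5 burnt)
  -> target ignites at step 5
Step 6: cell (1,2)='.' (+4 fires, +6 burnt)
Step 7: cell (1,2)='.' (+1 fires, +4 burnt)
Step 8: cell (1,2)='.' (+1 fires, +1 burnt)
Step 9: cell (1,2)='.' (+0 fires, +1 burnt)
  fire out at step 9

5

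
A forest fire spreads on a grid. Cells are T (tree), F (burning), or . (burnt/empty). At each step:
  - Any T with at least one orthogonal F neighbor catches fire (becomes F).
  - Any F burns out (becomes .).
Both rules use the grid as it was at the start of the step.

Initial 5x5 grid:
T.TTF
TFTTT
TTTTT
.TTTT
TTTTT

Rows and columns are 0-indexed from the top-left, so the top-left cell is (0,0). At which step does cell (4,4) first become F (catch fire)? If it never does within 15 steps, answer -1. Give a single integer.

Step 1: cell (4,4)='T' (+5 fires, +2 burnt)
Step 2: cell (4,4)='T' (+7 fires, +5 burnt)
Step 3: cell (4,4)='T' (+4 fires, +7 burnt)
Step 4: cell (4,4)='F' (+4 fires, +4 burnt)
  -> target ignites at step 4
Step 5: cell (4,4)='.' (+1 fires, +4 burnt)
Step 6: cell (4,4)='.' (+0 fires, +1 burnt)
  fire out at step 6

4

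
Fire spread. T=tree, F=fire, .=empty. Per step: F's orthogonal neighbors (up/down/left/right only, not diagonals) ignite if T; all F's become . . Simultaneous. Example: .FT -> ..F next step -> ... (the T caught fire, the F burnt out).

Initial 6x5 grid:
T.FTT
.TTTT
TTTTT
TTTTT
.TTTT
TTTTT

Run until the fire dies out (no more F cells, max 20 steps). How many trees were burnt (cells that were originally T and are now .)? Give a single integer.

Step 1: +2 fires, +1 burnt (F count now 2)
Step 2: +4 fires, +2 burnt (F count now 4)
Step 3: +4 fires, +4 burnt (F count now 4)
Step 4: +5 fires, +4 burnt (F count now 5)
Step 5: +5 fires, +5 burnt (F count now 5)
Step 6: +3 fires, +5 burnt (F count now 3)
Step 7: +2 fires, +3 burnt (F count now 2)
Step 8: +0 fires, +2 burnt (F count now 0)
Fire out after step 8
Initially T: 26, now '.': 29
Total burnt (originally-T cells now '.'): 25

Answer: 25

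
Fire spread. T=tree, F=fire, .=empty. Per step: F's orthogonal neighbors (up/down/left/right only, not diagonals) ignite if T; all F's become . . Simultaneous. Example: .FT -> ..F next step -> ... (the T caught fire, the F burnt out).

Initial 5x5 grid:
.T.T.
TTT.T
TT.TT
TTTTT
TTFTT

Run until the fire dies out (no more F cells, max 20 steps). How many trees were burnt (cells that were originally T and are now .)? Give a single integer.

Step 1: +3 fires, +1 burnt (F count now 3)
Step 2: +4 fires, +3 burnt (F count now 4)
Step 3: +4 fires, +4 burnt (F count now 4)
Step 4: +3 fires, +4 burnt (F count now 3)
Step 5: +4 fires, +3 burnt (F count now 4)
Step 6: +0 fires, +4 burnt (F count now 0)
Fire out after step 6
Initially T: 19, now '.': 24
Total burnt (originally-T cells now '.'): 18

Answer: 18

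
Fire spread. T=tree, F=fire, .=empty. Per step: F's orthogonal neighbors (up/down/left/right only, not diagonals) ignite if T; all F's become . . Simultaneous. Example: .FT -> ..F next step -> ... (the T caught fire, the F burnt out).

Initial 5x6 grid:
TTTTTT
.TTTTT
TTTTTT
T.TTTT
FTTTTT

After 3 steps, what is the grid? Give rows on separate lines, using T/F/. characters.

Step 1: 2 trees catch fire, 1 burn out
  TTTTTT
  .TTTTT
  TTTTTT
  F.TTTT
  .FTTTT
Step 2: 2 trees catch fire, 2 burn out
  TTTTTT
  .TTTTT
  FTTTTT
  ..TTTT
  ..FTTT
Step 3: 3 trees catch fire, 2 burn out
  TTTTTT
  .TTTTT
  .FTTTT
  ..FTTT
  ...FTT

TTTTTT
.TTTTT
.FTTTT
..FTTT
...FTT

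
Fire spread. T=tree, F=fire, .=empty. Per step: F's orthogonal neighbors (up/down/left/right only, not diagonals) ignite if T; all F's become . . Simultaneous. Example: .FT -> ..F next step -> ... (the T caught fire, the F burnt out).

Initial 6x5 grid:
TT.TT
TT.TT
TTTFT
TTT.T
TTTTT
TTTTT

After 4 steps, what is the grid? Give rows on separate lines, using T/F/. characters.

Step 1: 3 trees catch fire, 1 burn out
  TT.TT
  TT.FT
  TTF.F
  TTT.T
  TTTTT
  TTTTT
Step 2: 5 trees catch fire, 3 burn out
  TT.FT
  TT..F
  TF...
  TTF.F
  TTTTT
  TTTTT
Step 3: 6 trees catch fire, 5 burn out
  TT..F
  TF...
  F....
  TF...
  TTFTF
  TTTTT
Step 4: 7 trees catch fire, 6 burn out
  TF...
  F....
  .....
  F....
  TF.F.
  TTFTF

TF...
F....
.....
F....
TF.F.
TTFTF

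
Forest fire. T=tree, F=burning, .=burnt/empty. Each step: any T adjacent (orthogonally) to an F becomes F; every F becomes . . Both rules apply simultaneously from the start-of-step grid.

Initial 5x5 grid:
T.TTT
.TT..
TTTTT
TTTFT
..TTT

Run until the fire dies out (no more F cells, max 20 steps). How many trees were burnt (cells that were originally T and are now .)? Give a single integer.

Step 1: +4 fires, +1 burnt (F count now 4)
Step 2: +5 fires, +4 burnt (F count now 5)
Step 3: +3 fires, +5 burnt (F count now 3)
Step 4: +3 fires, +3 burnt (F count now 3)
Step 5: +1 fires, +3 burnt (F count now 1)
Step 6: +1 fires, +1 burnt (F count now 1)
Step 7: +0 fires, +1 burnt (F count now 0)
Fire out after step 7
Initially T: 18, now '.': 24
Total burnt (originally-T cells now '.'): 17

Answer: 17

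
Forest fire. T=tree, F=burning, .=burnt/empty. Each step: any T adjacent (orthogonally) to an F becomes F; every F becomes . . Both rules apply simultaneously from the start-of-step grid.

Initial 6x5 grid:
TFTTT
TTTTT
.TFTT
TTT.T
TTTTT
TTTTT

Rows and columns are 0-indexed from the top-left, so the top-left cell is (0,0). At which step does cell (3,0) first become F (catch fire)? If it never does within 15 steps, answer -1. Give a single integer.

Step 1: cell (3,0)='T' (+7 fires, +2 burnt)
Step 2: cell (3,0)='T' (+6 fires, +7 burnt)
Step 3: cell (3,0)='F' (+7 fires, +6 burnt)
  -> target ignites at step 3
Step 4: cell (3,0)='.' (+4 fires, +7 burnt)
Step 5: cell (3,0)='.' (+2 fires, +4 burnt)
Step 6: cell (3,0)='.' (+0 fires, +2 burnt)
  fire out at step 6

3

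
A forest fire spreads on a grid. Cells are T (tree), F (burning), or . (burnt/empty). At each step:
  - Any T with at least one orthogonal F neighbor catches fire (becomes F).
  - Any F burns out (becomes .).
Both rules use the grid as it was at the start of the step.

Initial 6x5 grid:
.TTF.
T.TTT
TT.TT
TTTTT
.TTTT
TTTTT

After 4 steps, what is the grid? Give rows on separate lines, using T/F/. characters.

Step 1: 2 trees catch fire, 1 burn out
  .TF..
  T.TFT
  TT.TT
  TTTTT
  .TTTT
  TTTTT
Step 2: 4 trees catch fire, 2 burn out
  .F...
  T.F.F
  TT.FT
  TTTTT
  .TTTT
  TTTTT
Step 3: 2 trees catch fire, 4 burn out
  .....
  T....
  TT..F
  TTTFT
  .TTTT
  TTTTT
Step 4: 3 trees catch fire, 2 burn out
  .....
  T....
  TT...
  TTF.F
  .TTFT
  TTTTT

.....
T....
TT...
TTF.F
.TTFT
TTTTT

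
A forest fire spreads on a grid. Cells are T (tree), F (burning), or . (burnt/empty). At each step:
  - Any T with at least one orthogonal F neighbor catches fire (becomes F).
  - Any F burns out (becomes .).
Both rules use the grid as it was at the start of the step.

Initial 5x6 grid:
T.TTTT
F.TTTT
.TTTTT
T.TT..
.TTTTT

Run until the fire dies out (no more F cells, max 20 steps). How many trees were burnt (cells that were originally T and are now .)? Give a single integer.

Answer: 1

Derivation:
Step 1: +1 fires, +1 burnt (F count now 1)
Step 2: +0 fires, +1 burnt (F count now 0)
Fire out after step 2
Initially T: 22, now '.': 9
Total burnt (originally-T cells now '.'): 1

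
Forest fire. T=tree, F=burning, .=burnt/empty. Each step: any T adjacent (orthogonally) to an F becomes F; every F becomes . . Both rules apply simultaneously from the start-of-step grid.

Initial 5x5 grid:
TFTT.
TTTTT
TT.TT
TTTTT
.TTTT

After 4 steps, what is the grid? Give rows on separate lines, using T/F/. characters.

Step 1: 3 trees catch fire, 1 burn out
  F.FT.
  TFTTT
  TT.TT
  TTTTT
  .TTTT
Step 2: 4 trees catch fire, 3 burn out
  ...F.
  F.FTT
  TF.TT
  TTTTT
  .TTTT
Step 3: 3 trees catch fire, 4 burn out
  .....
  ...FT
  F..TT
  TFTTT
  .TTTT
Step 4: 5 trees catch fire, 3 burn out
  .....
  ....F
  ...FT
  F.FTT
  .FTTT

.....
....F
...FT
F.FTT
.FTTT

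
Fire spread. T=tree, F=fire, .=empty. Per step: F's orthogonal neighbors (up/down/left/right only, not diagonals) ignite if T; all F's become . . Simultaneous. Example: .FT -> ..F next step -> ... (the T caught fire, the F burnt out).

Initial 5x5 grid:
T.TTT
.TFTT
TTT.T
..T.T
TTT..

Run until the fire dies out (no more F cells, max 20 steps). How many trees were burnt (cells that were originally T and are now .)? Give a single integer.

Step 1: +4 fires, +1 burnt (F count now 4)
Step 2: +4 fires, +4 burnt (F count now 4)
Step 3: +4 fires, +4 burnt (F count now 4)
Step 4: +2 fires, +4 burnt (F count now 2)
Step 5: +1 fires, +2 burnt (F count now 1)
Step 6: +0 fires, +1 burnt (F count now 0)
Fire out after step 6
Initially T: 16, now '.': 24
Total burnt (originally-T cells now '.'): 15

Answer: 15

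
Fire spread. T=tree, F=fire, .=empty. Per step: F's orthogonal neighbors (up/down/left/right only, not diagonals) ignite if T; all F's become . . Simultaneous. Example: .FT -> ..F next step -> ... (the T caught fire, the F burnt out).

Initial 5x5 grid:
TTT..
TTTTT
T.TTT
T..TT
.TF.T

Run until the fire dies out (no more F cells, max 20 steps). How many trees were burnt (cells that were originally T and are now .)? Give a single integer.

Step 1: +1 fires, +1 burnt (F count now 1)
Step 2: +0 fires, +1 burnt (F count now 0)
Fire out after step 2
Initially T: 17, now '.': 9
Total burnt (originally-T cells now '.'): 1

Answer: 1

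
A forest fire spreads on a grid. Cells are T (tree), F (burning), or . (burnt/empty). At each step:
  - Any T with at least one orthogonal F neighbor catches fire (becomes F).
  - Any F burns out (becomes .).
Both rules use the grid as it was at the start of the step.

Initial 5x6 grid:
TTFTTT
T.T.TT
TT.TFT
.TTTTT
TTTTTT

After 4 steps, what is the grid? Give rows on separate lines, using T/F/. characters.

Step 1: 7 trees catch fire, 2 burn out
  TF.FTT
  T.F.FT
  TT.F.F
  .TTTFT
  TTTTTT
Step 2: 6 trees catch fire, 7 burn out
  F...FT
  T....F
  TT....
  .TTF.F
  TTTTFT
Step 3: 5 trees catch fire, 6 burn out
  .....F
  F.....
  TT....
  .TF...
  TTTF.F
Step 4: 3 trees catch fire, 5 burn out
  ......
  ......
  FT....
  .F....
  TTF...

......
......
FT....
.F....
TTF...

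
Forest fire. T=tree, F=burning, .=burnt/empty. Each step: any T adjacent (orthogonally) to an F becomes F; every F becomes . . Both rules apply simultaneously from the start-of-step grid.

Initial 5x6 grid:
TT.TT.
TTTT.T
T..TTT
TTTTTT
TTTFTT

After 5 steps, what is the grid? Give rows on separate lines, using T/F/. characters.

Step 1: 3 trees catch fire, 1 burn out
  TT.TT.
  TTTT.T
  T..TTT
  TTTFTT
  TTF.FT
Step 2: 5 trees catch fire, 3 burn out
  TT.TT.
  TTTT.T
  T..FTT
  TTF.FT
  TF...F
Step 3: 5 trees catch fire, 5 burn out
  TT.TT.
  TTTF.T
  T...FT
  TF...F
  F.....
Step 4: 4 trees catch fire, 5 burn out
  TT.FT.
  TTF..T
  T....F
  F.....
  ......
Step 5: 4 trees catch fire, 4 burn out
  TT..F.
  TF...F
  F.....
  ......
  ......

TT..F.
TF...F
F.....
......
......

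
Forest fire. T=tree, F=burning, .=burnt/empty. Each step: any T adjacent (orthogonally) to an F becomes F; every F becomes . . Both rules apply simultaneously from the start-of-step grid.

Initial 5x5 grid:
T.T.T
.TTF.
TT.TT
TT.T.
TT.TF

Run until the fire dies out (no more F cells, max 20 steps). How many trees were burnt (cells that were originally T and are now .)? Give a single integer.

Answer: 13

Derivation:
Step 1: +3 fires, +2 burnt (F count now 3)
Step 2: +4 fires, +3 burnt (F count now 4)
Step 3: +1 fires, +4 burnt (F count now 1)
Step 4: +2 fires, +1 burnt (F count now 2)
Step 5: +2 fires, +2 burnt (F count now 2)
Step 6: +1 fires, +2 burnt (F count now 1)
Step 7: +0 fires, +1 burnt (F count now 0)
Fire out after step 7
Initially T: 15, now '.': 23
Total burnt (originally-T cells now '.'): 13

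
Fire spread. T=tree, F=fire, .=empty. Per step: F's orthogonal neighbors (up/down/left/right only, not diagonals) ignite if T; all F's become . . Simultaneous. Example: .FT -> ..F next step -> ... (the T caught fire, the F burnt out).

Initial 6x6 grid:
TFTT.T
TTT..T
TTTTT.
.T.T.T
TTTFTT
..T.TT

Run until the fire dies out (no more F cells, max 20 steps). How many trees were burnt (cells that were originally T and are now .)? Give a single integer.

Step 1: +6 fires, +2 burnt (F count now 6)
Step 2: +9 fires, +6 burnt (F count now 9)
Step 3: +7 fires, +9 burnt (F count now 7)
Step 4: +0 fires, +7 burnt (F count now 0)
Fire out after step 4
Initially T: 24, now '.': 34
Total burnt (originally-T cells now '.'): 22

Answer: 22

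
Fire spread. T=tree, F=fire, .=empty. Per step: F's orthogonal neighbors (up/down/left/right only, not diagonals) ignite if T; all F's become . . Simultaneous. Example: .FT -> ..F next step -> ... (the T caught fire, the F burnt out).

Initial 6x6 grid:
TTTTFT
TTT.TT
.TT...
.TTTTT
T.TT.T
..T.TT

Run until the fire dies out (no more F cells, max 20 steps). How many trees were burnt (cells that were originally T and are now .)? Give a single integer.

Step 1: +3 fires, +1 burnt (F count now 3)
Step 2: +2 fires, +3 burnt (F count now 2)
Step 3: +2 fires, +2 burnt (F count now 2)
Step 4: +3 fires, +2 burnt (F count now 3)
Step 5: +3 fires, +3 burnt (F count now 3)
Step 6: +3 fires, +3 burnt (F count now 3)
Step 7: +3 fires, +3 burnt (F count now 3)
Step 8: +1 fires, +3 burnt (F count now 1)
Step 9: +1 fires, +1 burnt (F count now 1)
Step 10: +1 fires, +1 burnt (F count now 1)
Step 11: +1 fires, +1 burnt (F count now 1)
Step 12: +0 fires, +1 burnt (F count now 0)
Fire out after step 12
Initially T: 24, now '.': 35
Total burnt (originally-T cells now '.'): 23

Answer: 23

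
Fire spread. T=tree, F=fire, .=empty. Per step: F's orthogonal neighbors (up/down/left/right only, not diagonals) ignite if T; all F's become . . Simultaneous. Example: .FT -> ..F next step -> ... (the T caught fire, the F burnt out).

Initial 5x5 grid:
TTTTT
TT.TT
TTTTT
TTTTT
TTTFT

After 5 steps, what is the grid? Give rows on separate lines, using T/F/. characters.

Step 1: 3 trees catch fire, 1 burn out
  TTTTT
  TT.TT
  TTTTT
  TTTFT
  TTF.F
Step 2: 4 trees catch fire, 3 burn out
  TTTTT
  TT.TT
  TTTFT
  TTF.F
  TF...
Step 3: 5 trees catch fire, 4 burn out
  TTTTT
  TT.FT
  TTF.F
  TF...
  F....
Step 4: 4 trees catch fire, 5 burn out
  TTTFT
  TT..F
  TF...
  F....
  .....
Step 5: 4 trees catch fire, 4 burn out
  TTF.F
  TF...
  F....
  .....
  .....

TTF.F
TF...
F....
.....
.....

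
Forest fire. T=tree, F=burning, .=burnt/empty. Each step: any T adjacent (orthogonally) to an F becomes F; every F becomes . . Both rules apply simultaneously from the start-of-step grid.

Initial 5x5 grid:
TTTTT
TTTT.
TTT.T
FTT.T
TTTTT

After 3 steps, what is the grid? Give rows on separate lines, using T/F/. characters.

Step 1: 3 trees catch fire, 1 burn out
  TTTTT
  TTTT.
  FTT.T
  .FT.T
  FTTTT
Step 2: 4 trees catch fire, 3 burn out
  TTTTT
  FTTT.
  .FT.T
  ..F.T
  .FTTT
Step 3: 4 trees catch fire, 4 burn out
  FTTTT
  .FTT.
  ..F.T
  ....T
  ..FTT

FTTTT
.FTT.
..F.T
....T
..FTT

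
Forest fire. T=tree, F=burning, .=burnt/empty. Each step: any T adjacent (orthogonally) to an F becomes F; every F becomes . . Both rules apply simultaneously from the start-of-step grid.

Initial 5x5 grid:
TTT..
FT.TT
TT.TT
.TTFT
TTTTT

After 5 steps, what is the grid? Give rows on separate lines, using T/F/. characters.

Step 1: 7 trees catch fire, 2 burn out
  FTT..
  .F.TT
  FT.FT
  .TF.F
  TTTFT
Step 2: 7 trees catch fire, 7 burn out
  .FT..
  ...FT
  .F..F
  .F...
  TTF.F
Step 3: 3 trees catch fire, 7 burn out
  ..F..
  ....F
  .....
  .....
  TF...
Step 4: 1 trees catch fire, 3 burn out
  .....
  .....
  .....
  .....
  F....
Step 5: 0 trees catch fire, 1 burn out
  .....
  .....
  .....
  .....
  .....

.....
.....
.....
.....
.....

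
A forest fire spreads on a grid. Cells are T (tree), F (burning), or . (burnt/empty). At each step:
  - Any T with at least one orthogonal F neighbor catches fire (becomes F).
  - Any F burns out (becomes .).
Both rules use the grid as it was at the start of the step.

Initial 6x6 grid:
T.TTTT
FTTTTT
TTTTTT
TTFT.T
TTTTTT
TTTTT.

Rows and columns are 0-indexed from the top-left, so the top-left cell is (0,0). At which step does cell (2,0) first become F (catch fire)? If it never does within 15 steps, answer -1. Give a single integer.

Step 1: cell (2,0)='F' (+7 fires, +2 burnt)
  -> target ignites at step 1
Step 2: cell (2,0)='.' (+7 fires, +7 burnt)
Step 3: cell (2,0)='.' (+7 fires, +7 burnt)
Step 4: cell (2,0)='.' (+6 fires, +7 burnt)
Step 5: cell (2,0)='.' (+3 fires, +6 burnt)
Step 6: cell (2,0)='.' (+1 fires, +3 burnt)
Step 7: cell (2,0)='.' (+0 fires, +1 burnt)
  fire out at step 7

1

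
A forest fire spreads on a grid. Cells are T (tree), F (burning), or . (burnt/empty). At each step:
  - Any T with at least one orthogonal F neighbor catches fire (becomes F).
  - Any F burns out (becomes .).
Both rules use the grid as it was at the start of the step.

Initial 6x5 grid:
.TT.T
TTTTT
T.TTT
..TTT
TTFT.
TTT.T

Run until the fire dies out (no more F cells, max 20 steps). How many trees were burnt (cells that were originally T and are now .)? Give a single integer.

Step 1: +4 fires, +1 burnt (F count now 4)
Step 2: +4 fires, +4 burnt (F count now 4)
Step 3: +4 fires, +4 burnt (F count now 4)
Step 4: +4 fires, +4 burnt (F count now 4)
Step 5: +3 fires, +4 burnt (F count now 3)
Step 6: +2 fires, +3 burnt (F count now 2)
Step 7: +0 fires, +2 burnt (F count now 0)
Fire out after step 7
Initially T: 22, now '.': 29
Total burnt (originally-T cells now '.'): 21

Answer: 21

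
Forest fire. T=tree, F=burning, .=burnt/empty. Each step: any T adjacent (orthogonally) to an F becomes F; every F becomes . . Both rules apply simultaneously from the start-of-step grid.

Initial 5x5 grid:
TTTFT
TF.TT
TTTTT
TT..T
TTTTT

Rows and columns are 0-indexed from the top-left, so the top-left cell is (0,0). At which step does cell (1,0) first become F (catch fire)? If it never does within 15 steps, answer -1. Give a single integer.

Step 1: cell (1,0)='F' (+6 fires, +2 burnt)
  -> target ignites at step 1
Step 2: cell (1,0)='.' (+6 fires, +6 burnt)
Step 3: cell (1,0)='.' (+3 fires, +6 burnt)
Step 4: cell (1,0)='.' (+3 fires, +3 burnt)
Step 5: cell (1,0)='.' (+2 fires, +3 burnt)
Step 6: cell (1,0)='.' (+0 fires, +2 burnt)
  fire out at step 6

1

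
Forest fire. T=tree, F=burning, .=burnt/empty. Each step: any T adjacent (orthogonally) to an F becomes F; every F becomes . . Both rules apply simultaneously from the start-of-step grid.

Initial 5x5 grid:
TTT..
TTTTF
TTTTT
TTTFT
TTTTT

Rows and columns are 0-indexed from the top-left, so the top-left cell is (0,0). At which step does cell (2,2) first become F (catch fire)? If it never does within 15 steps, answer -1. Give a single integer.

Step 1: cell (2,2)='T' (+6 fires, +2 burnt)
Step 2: cell (2,2)='F' (+5 fires, +6 burnt)
  -> target ignites at step 2
Step 3: cell (2,2)='.' (+5 fires, +5 burnt)
Step 4: cell (2,2)='.' (+4 fires, +5 burnt)
Step 5: cell (2,2)='.' (+1 fires, +4 burnt)
Step 6: cell (2,2)='.' (+0 fires, +1 burnt)
  fire out at step 6

2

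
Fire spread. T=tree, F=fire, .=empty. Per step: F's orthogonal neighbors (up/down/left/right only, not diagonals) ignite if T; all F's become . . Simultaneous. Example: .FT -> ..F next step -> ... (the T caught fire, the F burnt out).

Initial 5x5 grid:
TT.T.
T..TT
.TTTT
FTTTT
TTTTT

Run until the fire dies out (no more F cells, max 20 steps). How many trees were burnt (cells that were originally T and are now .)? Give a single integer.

Answer: 16

Derivation:
Step 1: +2 fires, +1 burnt (F count now 2)
Step 2: +3 fires, +2 burnt (F count now 3)
Step 3: +3 fires, +3 burnt (F count now 3)
Step 4: +3 fires, +3 burnt (F count now 3)
Step 5: +3 fires, +3 burnt (F count now 3)
Step 6: +2 fires, +3 burnt (F count now 2)
Step 7: +0 fires, +2 burnt (F count now 0)
Fire out after step 7
Initially T: 19, now '.': 22
Total burnt (originally-T cells now '.'): 16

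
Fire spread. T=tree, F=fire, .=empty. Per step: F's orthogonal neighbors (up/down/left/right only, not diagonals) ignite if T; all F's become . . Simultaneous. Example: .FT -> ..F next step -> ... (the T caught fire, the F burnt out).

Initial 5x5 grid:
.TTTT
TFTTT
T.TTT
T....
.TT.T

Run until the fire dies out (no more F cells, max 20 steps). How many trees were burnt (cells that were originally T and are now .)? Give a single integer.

Step 1: +3 fires, +1 burnt (F count now 3)
Step 2: +4 fires, +3 burnt (F count now 4)
Step 3: +4 fires, +4 burnt (F count now 4)
Step 4: +2 fires, +4 burnt (F count now 2)
Step 5: +0 fires, +2 burnt (F count now 0)
Fire out after step 5
Initially T: 16, now '.': 22
Total burnt (originally-T cells now '.'): 13

Answer: 13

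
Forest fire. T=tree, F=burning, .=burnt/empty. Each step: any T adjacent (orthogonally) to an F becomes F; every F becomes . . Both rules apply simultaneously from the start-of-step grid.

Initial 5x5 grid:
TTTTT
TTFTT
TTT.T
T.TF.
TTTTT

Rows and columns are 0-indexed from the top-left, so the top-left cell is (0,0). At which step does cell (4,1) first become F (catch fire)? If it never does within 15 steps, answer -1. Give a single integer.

Step 1: cell (4,1)='T' (+6 fires, +2 burnt)
Step 2: cell (4,1)='T' (+7 fires, +6 burnt)
Step 3: cell (4,1)='F' (+5 fires, +7 burnt)
  -> target ignites at step 3
Step 4: cell (4,1)='.' (+2 fires, +5 burnt)
Step 5: cell (4,1)='.' (+0 fires, +2 burnt)
  fire out at step 5

3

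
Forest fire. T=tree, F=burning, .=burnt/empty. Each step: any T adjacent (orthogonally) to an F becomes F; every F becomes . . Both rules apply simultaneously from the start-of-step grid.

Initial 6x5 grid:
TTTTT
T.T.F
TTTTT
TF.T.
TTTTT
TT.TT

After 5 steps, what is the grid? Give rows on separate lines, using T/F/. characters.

Step 1: 5 trees catch fire, 2 burn out
  TTTTF
  T.T..
  TFTTF
  F..T.
  TFTTT
  TT.TT
Step 2: 7 trees catch fire, 5 burn out
  TTTF.
  T.T..
  F.FF.
  ...T.
  F.FTT
  TF.TT
Step 3: 6 trees catch fire, 7 burn out
  TTF..
  F.F..
  .....
  ...F.
  ...FT
  F..TT
Step 4: 4 trees catch fire, 6 burn out
  FF...
  .....
  .....
  .....
  ....F
  ...FT
Step 5: 1 trees catch fire, 4 burn out
  .....
  .....
  .....
  .....
  .....
  ....F

.....
.....
.....
.....
.....
....F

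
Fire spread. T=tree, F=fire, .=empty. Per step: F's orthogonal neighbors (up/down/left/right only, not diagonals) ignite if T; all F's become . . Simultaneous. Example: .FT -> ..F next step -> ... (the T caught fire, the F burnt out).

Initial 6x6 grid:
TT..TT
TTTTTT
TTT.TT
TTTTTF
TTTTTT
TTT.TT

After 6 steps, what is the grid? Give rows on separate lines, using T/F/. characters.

Step 1: 3 trees catch fire, 1 burn out
  TT..TT
  TTTTTT
  TTT.TF
  TTTTF.
  TTTTTF
  TTT.TT
Step 2: 5 trees catch fire, 3 burn out
  TT..TT
  TTTTTF
  TTT.F.
  TTTF..
  TTTTF.
  TTT.TF
Step 3: 5 trees catch fire, 5 burn out
  TT..TF
  TTTTF.
  TTT...
  TTF...
  TTTF..
  TTT.F.
Step 4: 5 trees catch fire, 5 burn out
  TT..F.
  TTTF..
  TTF...
  TF....
  TTF...
  TTT...
Step 5: 5 trees catch fire, 5 burn out
  TT....
  TTF...
  TF....
  F.....
  TF....
  TTF...
Step 6: 4 trees catch fire, 5 burn out
  TT....
  TF....
  F.....
  ......
  F.....
  TF....

TT....
TF....
F.....
......
F.....
TF....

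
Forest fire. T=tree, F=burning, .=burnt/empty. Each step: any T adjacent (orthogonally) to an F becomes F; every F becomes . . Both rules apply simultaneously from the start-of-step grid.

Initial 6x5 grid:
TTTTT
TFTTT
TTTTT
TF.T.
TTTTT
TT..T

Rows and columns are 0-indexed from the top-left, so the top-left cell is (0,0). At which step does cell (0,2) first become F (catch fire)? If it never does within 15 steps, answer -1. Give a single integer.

Step 1: cell (0,2)='T' (+6 fires, +2 burnt)
Step 2: cell (0,2)='F' (+8 fires, +6 burnt)
  -> target ignites at step 2
Step 3: cell (0,2)='.' (+5 fires, +8 burnt)
Step 4: cell (0,2)='.' (+4 fires, +5 burnt)
Step 5: cell (0,2)='.' (+1 fires, +4 burnt)
Step 6: cell (0,2)='.' (+0 fires, +1 burnt)
  fire out at step 6

2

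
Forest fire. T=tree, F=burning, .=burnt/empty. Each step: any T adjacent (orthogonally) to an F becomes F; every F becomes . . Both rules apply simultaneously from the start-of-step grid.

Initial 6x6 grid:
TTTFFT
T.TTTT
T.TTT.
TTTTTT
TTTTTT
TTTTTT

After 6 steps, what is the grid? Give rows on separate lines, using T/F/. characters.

Step 1: 4 trees catch fire, 2 burn out
  TTF..F
  T.TFFT
  T.TTT.
  TTTTTT
  TTTTTT
  TTTTTT
Step 2: 5 trees catch fire, 4 burn out
  TF....
  T.F..F
  T.TFF.
  TTTTTT
  TTTTTT
  TTTTTT
Step 3: 4 trees catch fire, 5 burn out
  F.....
  T.....
  T.F...
  TTTFFT
  TTTTTT
  TTTTTT
Step 4: 5 trees catch fire, 4 burn out
  ......
  F.....
  T.....
  TTF..F
  TTTFFT
  TTTTTT
Step 5: 6 trees catch fire, 5 burn out
  ......
  ......
  F.....
  TF....
  TTF..F
  TTTFFT
Step 6: 4 trees catch fire, 6 burn out
  ......
  ......
  ......
  F.....
  TF....
  TTF..F

......
......
......
F.....
TF....
TTF..F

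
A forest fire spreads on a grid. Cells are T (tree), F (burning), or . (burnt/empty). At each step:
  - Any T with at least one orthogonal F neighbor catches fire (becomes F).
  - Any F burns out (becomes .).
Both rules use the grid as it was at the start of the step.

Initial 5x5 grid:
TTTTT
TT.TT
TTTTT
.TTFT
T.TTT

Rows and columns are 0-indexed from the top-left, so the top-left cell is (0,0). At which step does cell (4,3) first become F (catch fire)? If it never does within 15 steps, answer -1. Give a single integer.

Step 1: cell (4,3)='F' (+4 fires, +1 burnt)
  -> target ignites at step 1
Step 2: cell (4,3)='.' (+6 fires, +4 burnt)
Step 3: cell (4,3)='.' (+3 fires, +6 burnt)
Step 4: cell (4,3)='.' (+4 fires, +3 burnt)
Step 5: cell (4,3)='.' (+2 fires, +4 burnt)
Step 6: cell (4,3)='.' (+1 fires, +2 burnt)
Step 7: cell (4,3)='.' (+0 fires, +1 burnt)
  fire out at step 7

1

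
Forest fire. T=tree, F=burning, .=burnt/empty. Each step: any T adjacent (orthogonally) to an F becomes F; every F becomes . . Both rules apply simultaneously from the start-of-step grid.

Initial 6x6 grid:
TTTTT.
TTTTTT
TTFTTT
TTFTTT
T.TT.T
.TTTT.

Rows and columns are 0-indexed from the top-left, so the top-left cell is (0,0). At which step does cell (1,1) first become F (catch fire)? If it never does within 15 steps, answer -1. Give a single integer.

Step 1: cell (1,1)='T' (+6 fires, +2 burnt)
Step 2: cell (1,1)='F' (+9 fires, +6 burnt)
  -> target ignites at step 2
Step 3: cell (1,1)='.' (+9 fires, +9 burnt)
Step 4: cell (1,1)='.' (+5 fires, +9 burnt)
Step 5: cell (1,1)='.' (+0 fires, +5 burnt)
  fire out at step 5

2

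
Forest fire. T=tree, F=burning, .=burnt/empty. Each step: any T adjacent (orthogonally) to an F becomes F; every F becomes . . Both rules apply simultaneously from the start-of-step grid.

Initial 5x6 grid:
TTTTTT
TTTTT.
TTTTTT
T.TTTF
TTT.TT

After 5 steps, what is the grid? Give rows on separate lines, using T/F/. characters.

Step 1: 3 trees catch fire, 1 burn out
  TTTTTT
  TTTTT.
  TTTTTF
  T.TTF.
  TTT.TF
Step 2: 3 trees catch fire, 3 burn out
  TTTTTT
  TTTTT.
  TTTTF.
  T.TF..
  TTT.F.
Step 3: 3 trees catch fire, 3 burn out
  TTTTTT
  TTTTF.
  TTTF..
  T.F...
  TTT...
Step 4: 4 trees catch fire, 3 burn out
  TTTTFT
  TTTF..
  TTF...
  T.....
  TTF...
Step 5: 5 trees catch fire, 4 burn out
  TTTF.F
  TTF...
  TF....
  T.....
  TF....

TTTF.F
TTF...
TF....
T.....
TF....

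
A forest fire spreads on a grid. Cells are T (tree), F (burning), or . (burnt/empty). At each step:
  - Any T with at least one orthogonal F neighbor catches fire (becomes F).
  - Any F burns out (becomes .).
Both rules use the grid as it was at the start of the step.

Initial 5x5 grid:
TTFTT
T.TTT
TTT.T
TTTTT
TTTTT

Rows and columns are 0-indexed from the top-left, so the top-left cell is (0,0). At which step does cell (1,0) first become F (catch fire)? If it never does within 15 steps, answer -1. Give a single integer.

Step 1: cell (1,0)='T' (+3 fires, +1 burnt)
Step 2: cell (1,0)='T' (+4 fires, +3 burnt)
Step 3: cell (1,0)='F' (+4 fires, +4 burnt)
  -> target ignites at step 3
Step 4: cell (1,0)='.' (+5 fires, +4 burnt)
Step 5: cell (1,0)='.' (+4 fires, +5 burnt)
Step 6: cell (1,0)='.' (+2 fires, +4 burnt)
Step 7: cell (1,0)='.' (+0 fires, +2 burnt)
  fire out at step 7

3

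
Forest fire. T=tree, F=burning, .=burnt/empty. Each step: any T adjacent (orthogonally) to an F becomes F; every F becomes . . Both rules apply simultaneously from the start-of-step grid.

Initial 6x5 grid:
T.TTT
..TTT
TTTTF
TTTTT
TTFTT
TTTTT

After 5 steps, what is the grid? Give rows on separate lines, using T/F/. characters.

Step 1: 7 trees catch fire, 2 burn out
  T.TTT
  ..TTF
  TTTF.
  TTFTF
  TF.FT
  TTFTT
Step 2: 9 trees catch fire, 7 burn out
  T.TTF
  ..TF.
  TTF..
  TF.F.
  F...F
  TF.FT
Step 3: 6 trees catch fire, 9 burn out
  T.TF.
  ..F..
  TF...
  F....
  .....
  F...F
Step 4: 2 trees catch fire, 6 burn out
  T.F..
  .....
  F....
  .....
  .....
  .....
Step 5: 0 trees catch fire, 2 burn out
  T....
  .....
  .....
  .....
  .....
  .....

T....
.....
.....
.....
.....
.....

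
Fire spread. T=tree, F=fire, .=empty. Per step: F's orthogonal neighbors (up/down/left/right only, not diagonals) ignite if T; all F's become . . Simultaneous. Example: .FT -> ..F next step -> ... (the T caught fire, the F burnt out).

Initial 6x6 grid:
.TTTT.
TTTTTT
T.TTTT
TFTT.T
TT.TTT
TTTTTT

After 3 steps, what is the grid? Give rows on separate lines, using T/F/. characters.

Step 1: 3 trees catch fire, 1 burn out
  .TTTT.
  TTTTTT
  T.TTTT
  F.FT.T
  TF.TTT
  TTTTTT
Step 2: 5 trees catch fire, 3 burn out
  .TTTT.
  TTTTTT
  F.FTTT
  ...F.T
  F..TTT
  TFTTTT
Step 3: 6 trees catch fire, 5 burn out
  .TTTT.
  FTFTTT
  ...FTT
  .....T
  ...FTT
  F.FTTT

.TTTT.
FTFTTT
...FTT
.....T
...FTT
F.FTTT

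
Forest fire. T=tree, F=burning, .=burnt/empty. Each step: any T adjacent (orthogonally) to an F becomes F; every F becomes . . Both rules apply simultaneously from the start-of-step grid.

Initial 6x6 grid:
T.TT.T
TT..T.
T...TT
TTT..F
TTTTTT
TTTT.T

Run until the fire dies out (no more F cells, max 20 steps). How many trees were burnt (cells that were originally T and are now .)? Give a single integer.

Answer: 21

Derivation:
Step 1: +2 fires, +1 burnt (F count now 2)
Step 2: +3 fires, +2 burnt (F count now 3)
Step 3: +2 fires, +3 burnt (F count now 2)
Step 4: +2 fires, +2 burnt (F count now 2)
Step 5: +3 fires, +2 burnt (F count now 3)
Step 6: +3 fires, +3 burnt (F count now 3)
Step 7: +2 fires, +3 burnt (F count now 2)
Step 8: +1 fires, +2 burnt (F count now 1)
Step 9: +1 fires, +1 burnt (F count now 1)
Step 10: +2 fires, +1 burnt (F count now 2)
Step 11: +0 fires, +2 burnt (F count now 0)
Fire out after step 11
Initially T: 24, now '.': 33
Total burnt (originally-T cells now '.'): 21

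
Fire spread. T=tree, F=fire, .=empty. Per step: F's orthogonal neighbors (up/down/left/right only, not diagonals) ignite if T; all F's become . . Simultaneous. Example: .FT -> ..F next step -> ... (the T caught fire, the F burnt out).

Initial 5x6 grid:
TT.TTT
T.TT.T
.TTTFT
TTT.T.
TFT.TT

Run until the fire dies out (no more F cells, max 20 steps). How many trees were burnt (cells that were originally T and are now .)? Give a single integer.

Answer: 18

Derivation:
Step 1: +6 fires, +2 burnt (F count now 6)
Step 2: +7 fires, +6 burnt (F count now 7)
Step 3: +4 fires, +7 burnt (F count now 4)
Step 4: +1 fires, +4 burnt (F count now 1)
Step 5: +0 fires, +1 burnt (F count now 0)
Fire out after step 5
Initially T: 21, now '.': 27
Total burnt (originally-T cells now '.'): 18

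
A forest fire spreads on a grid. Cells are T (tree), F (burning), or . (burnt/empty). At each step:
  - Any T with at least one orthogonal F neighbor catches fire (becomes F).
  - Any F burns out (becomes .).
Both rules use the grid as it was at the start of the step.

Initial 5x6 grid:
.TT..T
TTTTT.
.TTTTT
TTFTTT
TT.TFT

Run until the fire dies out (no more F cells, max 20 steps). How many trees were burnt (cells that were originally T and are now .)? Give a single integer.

Answer: 21

Derivation:
Step 1: +6 fires, +2 burnt (F count now 6)
Step 2: +7 fires, +6 burnt (F count now 7)
Step 3: +6 fires, +7 burnt (F count now 6)
Step 4: +2 fires, +6 burnt (F count now 2)
Step 5: +0 fires, +2 burnt (F count now 0)
Fire out after step 5
Initially T: 22, now '.': 29
Total burnt (originally-T cells now '.'): 21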